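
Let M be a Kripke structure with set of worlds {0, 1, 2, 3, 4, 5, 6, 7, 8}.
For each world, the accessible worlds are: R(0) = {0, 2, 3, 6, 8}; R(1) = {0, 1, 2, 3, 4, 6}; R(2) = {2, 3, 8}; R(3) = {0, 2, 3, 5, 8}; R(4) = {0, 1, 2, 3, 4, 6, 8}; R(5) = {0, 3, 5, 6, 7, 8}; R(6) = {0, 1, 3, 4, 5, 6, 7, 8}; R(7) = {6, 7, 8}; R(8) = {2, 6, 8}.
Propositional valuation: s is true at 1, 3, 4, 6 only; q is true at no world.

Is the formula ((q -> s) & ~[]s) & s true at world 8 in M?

At 8: (q -> s) & ~[]s is true, s is false, so ((q -> s) & ~[]s) & s is false.
  At 8: q -> s is true, ~[]s is true, so (q -> s) & ~[]s is true.
    At 8: []s is false, so ~[]s is true.
      At 8: []s requires s at every successor {2, 6, 8}.
        s fails at 2, so []s is false at 8.

No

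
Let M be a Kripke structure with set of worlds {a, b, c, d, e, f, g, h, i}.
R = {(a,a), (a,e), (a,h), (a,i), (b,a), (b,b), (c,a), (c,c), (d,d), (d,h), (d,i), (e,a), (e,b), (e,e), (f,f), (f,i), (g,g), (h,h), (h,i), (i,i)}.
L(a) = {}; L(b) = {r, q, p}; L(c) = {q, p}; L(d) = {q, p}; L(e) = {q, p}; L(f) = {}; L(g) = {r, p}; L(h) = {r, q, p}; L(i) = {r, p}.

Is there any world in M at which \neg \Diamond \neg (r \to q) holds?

Yes

Let φ = \neg \Diamond \neg (r \to q). Evaluate φ at each world:
  a (successors {a, e, h, i}): φ is false.
  b (successors {a, b}): φ is true.
  c (successors {a, c}): φ is true.
  d (successors {d, h, i}): φ is false.
  e (successors {a, b, e}): φ is true.
  f (successors {f, i}): φ is false.
  g (successors {g}): φ is false.
  h (successors {h, i}): φ is false.
  i (successors {i}): φ is false.
Detail at b (witness):
  At b: \Diamond \neg (r \to q) is false, so \neg \Diamond \neg (r \to q) is true.
    At b: \Diamond \neg (r \to q) requires \neg (r \to q) at some successor in {a, b}.
      At a: \neg (r \to q) is false.
      At b: \neg (r \to q) is false.
    So \Diamond \neg (r \to q) is false at b.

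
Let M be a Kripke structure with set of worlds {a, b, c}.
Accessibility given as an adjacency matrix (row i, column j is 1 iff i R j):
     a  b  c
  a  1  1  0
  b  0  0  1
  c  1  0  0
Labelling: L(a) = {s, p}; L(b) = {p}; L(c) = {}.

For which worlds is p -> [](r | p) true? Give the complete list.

Recall that []ψ holds at a world iff ψ holds at every accessible world, and <>ψ holds iff ψ holds at some accessible world.
Let φ = p -> [](r | p). Evaluate φ at each world:
  a (successors {a, b}): φ is true.
  b (successors {c}): φ is false.
  c (successors {a}): φ is true.
For instance, at c:
  At c: p is false, [](r | p) is true, so p -> [](r | p) is true.
    At c: [](r | p) requires r | p at every successor {a}.
      At a: r | p is true.
    So [](r | p) is true at c.
Satisfying worlds: {a, c}

a, c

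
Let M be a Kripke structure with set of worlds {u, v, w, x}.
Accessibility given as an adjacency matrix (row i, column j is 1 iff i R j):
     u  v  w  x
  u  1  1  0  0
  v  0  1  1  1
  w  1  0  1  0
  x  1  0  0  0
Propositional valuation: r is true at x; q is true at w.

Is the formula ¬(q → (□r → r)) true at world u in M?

Recall that □ψ holds at a world iff ψ holds at every accessible world, and ◇ψ holds iff ψ holds at some accessible world.
At u: q → (□r → r) is true, so ¬(q → (□r → r)) is false.
  At u: q is false, □r → r is true, so q → (□r → r) is true.
    At u: □r is false, r is false, so □r → r is true.
      At u: □r requires r at every successor {u, v}.
        r fails at u, so □r is false at u.

No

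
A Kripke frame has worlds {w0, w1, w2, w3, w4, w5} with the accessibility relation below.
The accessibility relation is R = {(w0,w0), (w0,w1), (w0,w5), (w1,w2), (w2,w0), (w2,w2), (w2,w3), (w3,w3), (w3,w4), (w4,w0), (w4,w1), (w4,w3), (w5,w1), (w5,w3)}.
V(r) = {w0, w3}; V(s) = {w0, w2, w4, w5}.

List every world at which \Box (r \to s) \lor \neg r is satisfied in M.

w0, w1, w2, w4, w5

Let φ = \Box (r \to s) \lor \neg r. Evaluate φ at each world:
  w0 (successors {w0, w1, w5}): φ is true.
  w1 (successors {w2}): φ is true.
  w2 (successors {w0, w2, w3}): φ is true.
  w3 (successors {w3, w4}): φ is false.
  w4 (successors {w0, w1, w3}): φ is true.
  w5 (successors {w1, w3}): φ is true.
For instance, at w5:
  At w5: \Box (r \to s) is false, \neg r is true, so \Box (r \to s) \lor \neg r is true.
    At w5: \Box (r \to s) requires r \to s at every successor {w1, w3}.
      r \to s fails at w3, so \Box (r \to s) is false at w5.
Satisfying worlds: {w0, w1, w2, w4, w5}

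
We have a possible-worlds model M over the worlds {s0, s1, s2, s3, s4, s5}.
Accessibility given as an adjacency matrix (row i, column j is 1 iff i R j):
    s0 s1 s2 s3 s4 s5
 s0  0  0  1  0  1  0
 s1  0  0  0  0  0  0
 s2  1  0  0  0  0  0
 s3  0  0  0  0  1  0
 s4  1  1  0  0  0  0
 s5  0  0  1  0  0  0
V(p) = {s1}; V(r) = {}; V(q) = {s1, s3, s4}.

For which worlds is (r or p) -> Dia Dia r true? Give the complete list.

Let φ = (r or p) -> Dia Dia r. Evaluate φ at each world:
  s0 (successors {s2, s4}): φ is true.
  s1 (successors ∅): φ is false.
  s2 (successors {s0}): φ is true.
  s3 (successors {s4}): φ is true.
  s4 (successors {s0, s1}): φ is true.
  s5 (successors {s2}): φ is true.
For instance, at s2:
  At s2: r or p is false, Dia Dia r is false, so (r or p) -> Dia Dia r is true.
    At s2: Dia Dia r requires Dia r at some successor in {s0}.
      At s0: Dia r is false.
    So Dia Dia r is false at s2.
Satisfying worlds: {s0, s2, s3, s4, s5}

s0, s2, s3, s4, s5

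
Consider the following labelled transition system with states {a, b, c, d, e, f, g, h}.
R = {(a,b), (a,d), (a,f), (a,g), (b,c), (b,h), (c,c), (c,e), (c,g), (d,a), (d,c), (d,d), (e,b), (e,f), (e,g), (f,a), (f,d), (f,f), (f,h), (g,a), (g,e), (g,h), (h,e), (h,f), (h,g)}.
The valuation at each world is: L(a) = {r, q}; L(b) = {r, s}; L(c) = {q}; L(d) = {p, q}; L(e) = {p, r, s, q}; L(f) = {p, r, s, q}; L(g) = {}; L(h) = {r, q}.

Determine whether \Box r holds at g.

Yes

At g: \Box r requires r at every successor {a, e, h}.
  At a: r is true.
  At e: r is true.
  At h: r is true.
So \Box r is true at g.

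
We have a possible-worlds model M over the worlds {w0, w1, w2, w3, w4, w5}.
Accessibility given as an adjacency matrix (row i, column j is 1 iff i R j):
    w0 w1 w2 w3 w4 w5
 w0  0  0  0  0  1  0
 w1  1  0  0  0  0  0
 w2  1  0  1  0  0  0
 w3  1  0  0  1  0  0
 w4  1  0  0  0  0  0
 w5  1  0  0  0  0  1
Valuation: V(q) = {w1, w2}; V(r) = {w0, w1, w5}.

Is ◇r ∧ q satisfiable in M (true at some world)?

Yes

Let φ = ◇r ∧ q. Evaluate φ at each world:
  w0 (successors {w4}): φ is false.
  w1 (successors {w0}): φ is true.
  w2 (successors {w0, w2}): φ is true.
  w3 (successors {w0, w3}): φ is false.
  w4 (successors {w0}): φ is false.
  w5 (successors {w0, w5}): φ is false.
Detail at w1 (witness):
  At w1: ◇r is true, q is true, so ◇r ∧ q is true.
    At w1: ◇r requires r at some successor in {w0}.
      r holds at w0, so ◇r is true at w1.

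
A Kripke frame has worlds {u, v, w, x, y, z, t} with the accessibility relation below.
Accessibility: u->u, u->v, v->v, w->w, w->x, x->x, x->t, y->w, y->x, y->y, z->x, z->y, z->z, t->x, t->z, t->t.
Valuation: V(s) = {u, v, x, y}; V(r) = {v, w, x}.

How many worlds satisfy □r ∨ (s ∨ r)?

5

Let φ = □r ∨ (s ∨ r). Evaluate φ at each world:
  u (successors {u, v}): φ is true.
  v (successors {v}): φ is true.
  w (successors {w, x}): φ is true.
  x (successors {x, t}): φ is true.
  y (successors {w, x, y}): φ is true.
  z (successors {x, y, z}): φ is false.
  t (successors {x, z, t}): φ is false.
For instance, at x:
  At x: □r is false, s ∨ r is true, so □r ∨ (s ∨ r) is true.
    At x: □r requires r at every successor {x, t}.
      r fails at t, so □r is false at x.
Satisfying worlds: {u, v, w, x, y}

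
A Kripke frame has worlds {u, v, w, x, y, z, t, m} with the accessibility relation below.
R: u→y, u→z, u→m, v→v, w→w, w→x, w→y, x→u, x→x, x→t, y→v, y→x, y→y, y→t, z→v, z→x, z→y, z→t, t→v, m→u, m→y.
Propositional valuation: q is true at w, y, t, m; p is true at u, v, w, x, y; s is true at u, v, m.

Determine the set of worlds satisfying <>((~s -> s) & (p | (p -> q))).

u, v, x, y, z, t, m

Let φ = <>((~s -> s) & (p | (p -> q))). Evaluate φ at each world:
  u (successors {y, z, m}): φ is true.
  v (successors {v}): φ is true.
  w (successors {w, x, y}): φ is false.
  x (successors {u, x, t}): φ is true.
  y (successors {v, x, y, t}): φ is true.
  z (successors {v, x, y, t}): φ is true.
  t (successors {v}): φ is true.
  m (successors {u, y}): φ is true.
For instance, at x:
  At x: <>((~s -> s) & (p | (p -> q))) requires (~s -> s) & (p | (p -> q)) at some successor in {u, x, t}.
    (~s -> s) & (p | (p -> q)) holds at u, so <>((~s -> s) & (p | (p -> q))) is true at x.
Satisfying worlds: {u, v, x, y, z, t, m}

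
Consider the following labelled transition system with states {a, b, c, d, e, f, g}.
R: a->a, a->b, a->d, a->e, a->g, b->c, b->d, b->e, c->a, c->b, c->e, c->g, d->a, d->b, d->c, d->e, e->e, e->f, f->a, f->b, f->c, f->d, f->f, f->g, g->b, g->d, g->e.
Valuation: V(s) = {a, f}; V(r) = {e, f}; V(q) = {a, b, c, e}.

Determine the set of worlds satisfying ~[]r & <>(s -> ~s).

a, b, c, d, f, g

Let φ = ~[]r & <>(s -> ~s). Evaluate φ at each world:
  a (successors {a, b, d, e, g}): φ is true.
  b (successors {c, d, e}): φ is true.
  c (successors {a, b, e, g}): φ is true.
  d (successors {a, b, c, e}): φ is true.
  e (successors {e, f}): φ is false.
  f (successors {a, b, c, d, f, g}): φ is true.
  g (successors {b, d, e}): φ is true.
For instance, at d:
  At d: ~[]r is true, <>(s -> ~s) is true, so ~[]r & <>(s -> ~s) is true.
    At d: []r is false, so ~[]r is true.
      At d: []r requires r at every successor {a, b, c, e}.
        r fails at a, so []r is false at d.
    At d: <>(s -> ~s) requires s -> ~s at some successor in {a, b, c, e}.
      s -> ~s holds at b, so <>(s -> ~s) is true at d.
Satisfying worlds: {a, b, c, d, f, g}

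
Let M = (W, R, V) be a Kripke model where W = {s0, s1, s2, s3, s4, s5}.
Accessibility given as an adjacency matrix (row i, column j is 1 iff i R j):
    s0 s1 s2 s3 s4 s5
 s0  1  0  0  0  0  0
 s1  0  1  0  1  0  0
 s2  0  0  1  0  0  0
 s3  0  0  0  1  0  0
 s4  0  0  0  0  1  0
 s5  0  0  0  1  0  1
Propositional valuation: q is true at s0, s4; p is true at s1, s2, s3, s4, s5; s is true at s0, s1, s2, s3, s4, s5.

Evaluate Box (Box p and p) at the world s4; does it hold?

Yes

Recall that Box ψ holds at a world iff ψ holds at every accessible world, and Dia ψ holds iff ψ holds at some accessible world.
At s4: Box (Box p and p) requires Box p and p at every successor {s4}.
    At s4: Box p is true, p is true, so Box p and p is true.
      At s4: Box p requires p at every successor {s4}.
        At s4: p is true.
      So Box p is true at s4.
So Box (Box p and p) is true at s4.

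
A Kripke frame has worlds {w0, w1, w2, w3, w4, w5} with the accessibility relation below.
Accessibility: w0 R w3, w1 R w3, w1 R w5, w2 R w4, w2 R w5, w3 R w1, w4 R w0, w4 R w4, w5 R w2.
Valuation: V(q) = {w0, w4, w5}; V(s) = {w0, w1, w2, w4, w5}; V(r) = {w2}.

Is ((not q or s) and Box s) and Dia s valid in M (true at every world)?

No

Let φ = ((not q or s) and Box s) and Dia s. Evaluate φ at each world:
  w0 (successors {w3}): φ is false.
  w1 (successors {w3, w5}): φ is false.
  w2 (successors {w4, w5}): φ is true.
  w3 (successors {w1}): φ is true.
  w4 (successors {w0, w4}): φ is true.
  w5 (successors {w2}): φ is true.
Detail at w0 (counterexample):
  At w0: (not q or s) and Box s is false, Dia s is false, so ((not q or s) and Box s) and Dia s is false.
    At w0: not q or s is true, Box s is false, so (not q or s) and Box s is false.
      At w0: Box s requires s at every successor {w3}.
        s fails at w3, so Box s is false at w0.
    At w0: Dia s requires s at some successor in {w3}.
      At w3: s is false.
    So Dia s is false at w0.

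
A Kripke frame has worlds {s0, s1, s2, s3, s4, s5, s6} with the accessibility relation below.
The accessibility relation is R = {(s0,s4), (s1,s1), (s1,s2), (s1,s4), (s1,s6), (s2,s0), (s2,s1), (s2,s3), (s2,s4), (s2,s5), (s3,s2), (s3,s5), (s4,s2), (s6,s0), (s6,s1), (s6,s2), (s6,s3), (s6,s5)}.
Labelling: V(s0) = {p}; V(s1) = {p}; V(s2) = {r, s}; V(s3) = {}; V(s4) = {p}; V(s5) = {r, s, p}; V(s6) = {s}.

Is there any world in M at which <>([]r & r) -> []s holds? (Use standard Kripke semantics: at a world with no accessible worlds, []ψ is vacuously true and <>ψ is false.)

Let φ = <>([]r & r) -> []s. Evaluate φ at each world:
  s0 (successors {s4}): φ is true.
  s1 (successors {s1, s2, s4, s6}): φ is true.
  s2 (successors {s0, s1, s3, s4, s5}): φ is false.
  s3 (successors {s2, s5}): φ is true.
  s4 (successors {s2}): φ is true.
  s5 (successors ∅): φ is true.
  s6 (successors {s0, s1, s2, s3, s5}): φ is false.
Detail at s0 (witness):
  At s0: <>([]r & r) is false, []s is false, so <>([]r & r) -> []s is true.
    At s0: <>([]r & r) requires []r & r at some successor in {s4}.
      At s4: []r & r is false.
    So <>([]r & r) is false at s0.
    At s0: []s requires s at every successor {s4}.
      s fails at s4, so []s is false at s0.

Yes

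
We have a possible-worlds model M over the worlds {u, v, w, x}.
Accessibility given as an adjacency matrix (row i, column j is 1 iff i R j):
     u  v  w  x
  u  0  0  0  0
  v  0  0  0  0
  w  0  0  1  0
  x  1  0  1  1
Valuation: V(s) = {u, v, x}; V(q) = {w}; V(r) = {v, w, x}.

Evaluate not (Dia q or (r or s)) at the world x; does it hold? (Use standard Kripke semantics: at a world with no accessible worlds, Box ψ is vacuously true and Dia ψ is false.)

No

Recall that Dia ψ holds at a world iff ψ holds at some accessible world.
At x: Dia q or (r or s) is true, so not (Dia q or (r or s)) is false.
  At x: Dia q is true, r or s is true, so Dia q or (r or s) is true.
    At x: Dia q requires q at some successor in {u, w, x}.
      q holds at w, so Dia q is true at x.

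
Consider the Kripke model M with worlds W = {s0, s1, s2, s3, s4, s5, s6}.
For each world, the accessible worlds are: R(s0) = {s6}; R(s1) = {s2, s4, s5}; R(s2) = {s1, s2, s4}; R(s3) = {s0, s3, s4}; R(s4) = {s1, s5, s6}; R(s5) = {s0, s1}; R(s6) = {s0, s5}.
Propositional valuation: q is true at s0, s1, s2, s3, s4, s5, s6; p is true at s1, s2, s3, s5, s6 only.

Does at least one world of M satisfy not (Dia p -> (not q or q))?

Recall that Dia ψ holds at a world iff ψ holds at some accessible world.
Let φ = not (Dia p -> (not q or q)). Evaluate φ at each world:
  s0 (successors {s6}): φ is false.
  s1 (successors {s2, s4, s5}): φ is false.
  s2 (successors {s1, s2, s4}): φ is false.
  s3 (successors {s0, s3, s4}): φ is false.
  s4 (successors {s1, s5, s6}): φ is false.
  s5 (successors {s0, s1}): φ is false.
  s6 (successors {s0, s5}): φ is false.
For instance, at s3:
  At s3: Dia p -> (not q or q) is true, so not (Dia p -> (not q or q)) is false.
    At s3: Dia p is true, not q or q is true, so Dia p -> (not q or q) is true.
      At s3: Dia p requires p at some successor in {s0, s3, s4}.
        p holds at s3, so Dia p is true at s3.

No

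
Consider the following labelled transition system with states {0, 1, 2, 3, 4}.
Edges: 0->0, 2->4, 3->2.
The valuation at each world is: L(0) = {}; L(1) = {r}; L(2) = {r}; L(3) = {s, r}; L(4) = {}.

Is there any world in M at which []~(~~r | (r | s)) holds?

Let φ = []~(~~r | (r | s)). Evaluate φ at each world:
  0 (successors {0}): φ is true.
  1 (successors ∅): φ is true.
  2 (successors {4}): φ is true.
  3 (successors {2}): φ is false.
  4 (successors ∅): φ is true.
Detail at 0 (witness):
  At 0: []~(~~r | (r | s)) requires ~(~~r | (r | s)) at every successor {0}.
    At 0: ~(~~r | (r | s)) is true.
  So []~(~~r | (r | s)) is true at 0.

Yes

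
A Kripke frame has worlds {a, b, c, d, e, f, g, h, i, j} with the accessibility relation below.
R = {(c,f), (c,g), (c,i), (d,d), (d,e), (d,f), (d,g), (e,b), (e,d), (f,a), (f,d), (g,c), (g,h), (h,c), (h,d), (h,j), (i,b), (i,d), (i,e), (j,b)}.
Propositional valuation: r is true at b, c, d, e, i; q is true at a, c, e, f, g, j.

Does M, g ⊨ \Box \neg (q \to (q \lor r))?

No

At g: \Box \neg (q \to (q \lor r)) requires \neg (q \to (q \lor r)) at every successor {c, h}.
  \neg (q \to (q \lor r)) fails at c, so \Box \neg (q \to (q \lor r)) is false at g.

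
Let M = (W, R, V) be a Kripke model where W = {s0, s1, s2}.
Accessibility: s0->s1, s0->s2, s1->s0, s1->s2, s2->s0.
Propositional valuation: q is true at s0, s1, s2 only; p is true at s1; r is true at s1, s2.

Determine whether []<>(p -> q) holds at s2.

Yes

At s2: []<>(p -> q) requires <>(p -> q) at every successor {s0}.
    At s0: <>(p -> q) requires p -> q at some successor in {s1, s2}.
      p -> q holds at s1, so <>(p -> q) is true at s0.
So []<>(p -> q) is true at s2.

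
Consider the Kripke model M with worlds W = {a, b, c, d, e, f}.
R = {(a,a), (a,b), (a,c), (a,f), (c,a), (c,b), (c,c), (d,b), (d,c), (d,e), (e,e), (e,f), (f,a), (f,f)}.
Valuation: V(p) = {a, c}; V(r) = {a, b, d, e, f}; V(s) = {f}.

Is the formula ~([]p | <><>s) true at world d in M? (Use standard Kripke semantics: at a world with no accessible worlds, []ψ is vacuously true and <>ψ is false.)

No

At d: []p | <><>s is true, so ~([]p | <><>s) is false.
  At d: []p is false, <><>s is true, so []p | <><>s is true.
    At d: []p requires p at every successor {b, c, e}.
      p fails at b, so []p is false at d.
    At d: <><>s requires <>s at some successor in {b, c, e}.
      <>s holds at e, so <><>s is true at d.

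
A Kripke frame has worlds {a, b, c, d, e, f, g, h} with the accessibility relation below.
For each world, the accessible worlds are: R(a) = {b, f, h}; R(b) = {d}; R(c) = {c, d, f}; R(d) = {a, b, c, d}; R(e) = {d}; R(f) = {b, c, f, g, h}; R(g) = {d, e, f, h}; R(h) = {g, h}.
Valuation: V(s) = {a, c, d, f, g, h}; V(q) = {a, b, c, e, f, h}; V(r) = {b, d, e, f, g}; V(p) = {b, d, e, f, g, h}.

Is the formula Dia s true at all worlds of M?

Yes

Let φ = Dia s. Evaluate φ at each world:
  a (successors {b, f, h}): φ is true.
  b (successors {d}): φ is true.
  c (successors {c, d, f}): φ is true.
  d (successors {a, b, c, d}): φ is true.
  e (successors {d}): φ is true.
  f (successors {b, c, f, g, h}): φ is true.
  g (successors {d, e, f, h}): φ is true.
  h (successors {g, h}): φ is true.
For instance, at g:
  At g: Dia s requires s at some successor in {d, e, f, h}.
    s holds at d, so Dia s is true at g.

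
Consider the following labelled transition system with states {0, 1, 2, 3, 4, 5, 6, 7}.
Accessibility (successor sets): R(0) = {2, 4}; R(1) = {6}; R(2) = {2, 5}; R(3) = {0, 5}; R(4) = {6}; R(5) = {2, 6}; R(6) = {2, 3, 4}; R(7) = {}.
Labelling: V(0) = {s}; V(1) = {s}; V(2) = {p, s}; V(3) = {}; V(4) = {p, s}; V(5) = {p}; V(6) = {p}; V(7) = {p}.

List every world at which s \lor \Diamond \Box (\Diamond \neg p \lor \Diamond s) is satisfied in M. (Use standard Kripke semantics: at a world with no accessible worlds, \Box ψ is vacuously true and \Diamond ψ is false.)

Recall that \Box ψ holds at a world iff ψ holds at every accessible world, and \Diamond ψ holds iff ψ holds at some accessible world.
Let φ = s \lor \Diamond \Box (\Diamond \neg p \lor \Diamond s). Evaluate φ at each world:
  0 (successors {2, 4}): φ is true.
  1 (successors {6}): φ is true.
  2 (successors {2, 5}): φ is true.
  3 (successors {0, 5}): φ is true.
  4 (successors {6}): φ is true.
  5 (successors {2, 6}): φ is true.
  6 (successors {2, 3, 4}): φ is true.
  7 (successors ∅): φ is false.
For instance, at 2:
  At 2: s is true, \Diamond \Box (\Diamond \neg p \lor \Diamond s) is true, so s \lor \Diamond \Box (\Diamond \neg p \lor \Diamond s) is true.
    At 2: \Diamond \Box (\Diamond \neg p \lor \Diamond s) requires \Box (\Diamond \neg p \lor \Diamond s) at some successor in {2, 5}.
      \Box (\Diamond \neg p \lor \Diamond s) holds at 2, so \Diamond \Box (\Diamond \neg p \lor \Diamond s) is true at 2.
Satisfying worlds: {0, 1, 2, 3, 4, 5, 6}

0, 1, 2, 3, 4, 5, 6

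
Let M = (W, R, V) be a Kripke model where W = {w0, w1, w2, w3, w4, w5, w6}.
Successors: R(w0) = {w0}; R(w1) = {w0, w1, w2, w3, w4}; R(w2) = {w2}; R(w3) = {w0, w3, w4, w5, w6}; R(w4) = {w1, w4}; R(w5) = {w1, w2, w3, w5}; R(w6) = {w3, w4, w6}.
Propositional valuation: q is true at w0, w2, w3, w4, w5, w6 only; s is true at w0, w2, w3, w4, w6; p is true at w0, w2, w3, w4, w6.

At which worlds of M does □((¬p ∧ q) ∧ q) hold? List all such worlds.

none

Let φ = □((¬p ∧ q) ∧ q). Evaluate φ at each world:
  w0 (successors {w0}): φ is false.
  w1 (successors {w0, w1, w2, w3, w4}): φ is false.
  w2 (successors {w2}): φ is false.
  w3 (successors {w0, w3, w4, w5, w6}): φ is false.
  w4 (successors {w1, w4}): φ is false.
  w5 (successors {w1, w2, w3, w5}): φ is false.
  w6 (successors {w3, w4, w6}): φ is false.
For instance, at w1:
  At w1: □((¬p ∧ q) ∧ q) requires (¬p ∧ q) ∧ q at every successor {w0, w1, w2, w3, w4}.
    (¬p ∧ q) ∧ q fails at w0, so □((¬p ∧ q) ∧ q) is false at w1.
Satisfying worlds: none.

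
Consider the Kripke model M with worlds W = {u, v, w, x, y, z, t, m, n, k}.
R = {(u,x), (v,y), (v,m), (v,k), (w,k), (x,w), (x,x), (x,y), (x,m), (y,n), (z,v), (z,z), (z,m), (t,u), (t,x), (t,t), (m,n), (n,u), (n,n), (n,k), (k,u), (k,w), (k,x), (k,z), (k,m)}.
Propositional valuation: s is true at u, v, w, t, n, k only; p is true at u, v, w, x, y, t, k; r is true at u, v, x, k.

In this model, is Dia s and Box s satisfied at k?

No

At k: Dia s is true, Box s is false, so Dia s and Box s is false.
  At k: Dia s requires s at some successor in {u, w, x, z, m}.
    s holds at u, so Dia s is true at k.
  At k: Box s requires s at every successor {u, w, x, z, m}.
    s fails at x, so Box s is false at k.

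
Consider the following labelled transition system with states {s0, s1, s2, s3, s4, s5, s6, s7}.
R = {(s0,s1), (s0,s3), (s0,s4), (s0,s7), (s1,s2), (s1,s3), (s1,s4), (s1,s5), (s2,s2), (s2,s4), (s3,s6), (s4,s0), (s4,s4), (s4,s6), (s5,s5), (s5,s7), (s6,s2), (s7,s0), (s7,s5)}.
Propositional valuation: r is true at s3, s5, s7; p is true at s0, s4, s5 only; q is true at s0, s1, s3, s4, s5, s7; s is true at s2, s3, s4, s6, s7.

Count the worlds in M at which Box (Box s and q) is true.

Let φ = Box (Box s and q). Evaluate φ at each world:
  s0 (successors {s1, s3, s4, s7}): φ is false.
  s1 (successors {s2, s3, s4, s5}): φ is false.
  s2 (successors {s2, s4}): φ is false.
  s3 (successors {s6}): φ is false.
  s4 (successors {s0, s4, s6}): φ is false.
  s5 (successors {s5, s7}): φ is false.
  s6 (successors {s2}): φ is false.
  s7 (successors {s0, s5}): φ is false.
For instance, at s5:
  At s5: Box (Box s and q) requires Box s and q at every successor {s5, s7}.
    Box s and q fails at s5, so Box (Box s and q) is false at s5.
      At s5: Box s is false, q is true, so Box s and q is false.
Satisfying worlds: none.

0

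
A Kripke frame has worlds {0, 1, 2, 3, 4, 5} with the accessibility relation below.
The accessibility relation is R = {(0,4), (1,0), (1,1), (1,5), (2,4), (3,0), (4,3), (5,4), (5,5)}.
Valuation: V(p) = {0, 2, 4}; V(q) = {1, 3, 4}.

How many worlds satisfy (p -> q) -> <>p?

5

Recall that <>ψ holds at a world iff ψ holds at some accessible world.
Let φ = (p -> q) -> <>p. Evaluate φ at each world:
  0 (successors {4}): φ is true.
  1 (successors {0, 1, 5}): φ is true.
  2 (successors {4}): φ is true.
  3 (successors {0}): φ is true.
  4 (successors {3}): φ is false.
  5 (successors {4, 5}): φ is true.
For instance, at 3:
  At 3: p -> q is true, <>p is true, so (p -> q) -> <>p is true.
    At 3: <>p requires p at some successor in {0}.
      p holds at 0, so <>p is true at 3.
Satisfying worlds: {0, 1, 2, 3, 5}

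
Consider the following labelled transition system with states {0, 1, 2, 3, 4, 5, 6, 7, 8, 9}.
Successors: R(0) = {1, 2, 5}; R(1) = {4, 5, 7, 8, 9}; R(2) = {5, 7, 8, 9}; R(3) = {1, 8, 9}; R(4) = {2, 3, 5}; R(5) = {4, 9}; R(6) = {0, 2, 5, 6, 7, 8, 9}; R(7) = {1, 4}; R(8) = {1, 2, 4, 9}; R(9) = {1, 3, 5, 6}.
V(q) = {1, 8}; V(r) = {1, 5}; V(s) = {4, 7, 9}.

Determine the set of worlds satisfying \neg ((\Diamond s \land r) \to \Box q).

Let φ = \neg ((\Diamond s \land r) \to \Box q). Evaluate φ at each world:
  0 (successors {1, 2, 5}): φ is false.
  1 (successors {4, 5, 7, 8, 9}): φ is true.
  2 (successors {5, 7, 8, 9}): φ is false.
  3 (successors {1, 8, 9}): φ is false.
  4 (successors {2, 3, 5}): φ is false.
  5 (successors {4, 9}): φ is true.
  6 (successors {0, 2, 5, 6, 7, 8, 9}): φ is false.
  7 (successors {1, 4}): φ is false.
  8 (successors {1, 2, 4, 9}): φ is false.
  9 (successors {1, 3, 5, 6}): φ is false.
For instance, at 7:
  At 7: (\Diamond s \land r) \to \Box q is true, so \neg ((\Diamond s \land r) \to \Box q) is false.
    At 7: \Diamond s \land r is false, \Box q is false, so (\Diamond s \land r) \to \Box q is true.
      At 7: \Diamond s is true, r is false, so \Diamond s \land r is false.
      At 7: \Box q requires q at every successor {1, 4}.
        q fails at 4, so \Box q is false at 7.
Satisfying worlds: {1, 5}

1, 5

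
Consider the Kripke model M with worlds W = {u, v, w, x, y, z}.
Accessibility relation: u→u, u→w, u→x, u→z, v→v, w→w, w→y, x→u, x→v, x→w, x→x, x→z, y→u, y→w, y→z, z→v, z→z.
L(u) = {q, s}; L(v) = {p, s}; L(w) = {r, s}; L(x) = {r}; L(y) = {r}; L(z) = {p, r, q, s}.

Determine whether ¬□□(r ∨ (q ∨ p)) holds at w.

No

At w: □□(r ∨ (q ∨ p)) is true, so ¬□□(r ∨ (q ∨ p)) is false.
  At w: □□(r ∨ (q ∨ p)) requires □(r ∨ (q ∨ p)) at every successor {w, y}.
      At w: □(r ∨ (q ∨ p)) requires r ∨ (q ∨ p) at every successor {w, y}.
        At w: r ∨ (q ∨ p) is true.
        At y: r ∨ (q ∨ p) is true.
      So □(r ∨ (q ∨ p)) is true at w.
      At y: □(r ∨ (q ∨ p)) requires r ∨ (q ∨ p) at every successor {u, w, z}.
        At u: r ∨ (q ∨ p) is true.
        At w: r ∨ (q ∨ p) is true.
        At z: r ∨ (q ∨ p) is true.
      So □(r ∨ (q ∨ p)) is true at y.
  So □□(r ∨ (q ∨ p)) is true at w.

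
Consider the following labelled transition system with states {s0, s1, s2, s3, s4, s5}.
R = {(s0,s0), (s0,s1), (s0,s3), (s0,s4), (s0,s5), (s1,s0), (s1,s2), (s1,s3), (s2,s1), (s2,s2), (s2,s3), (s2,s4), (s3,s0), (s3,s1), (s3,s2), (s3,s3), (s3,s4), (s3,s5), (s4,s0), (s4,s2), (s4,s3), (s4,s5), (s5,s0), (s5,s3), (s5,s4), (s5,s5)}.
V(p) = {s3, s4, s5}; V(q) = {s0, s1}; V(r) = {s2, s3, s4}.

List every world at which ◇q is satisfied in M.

Let φ = ◇q. Evaluate φ at each world:
  s0 (successors {s0, s1, s3, s4, s5}): φ is true.
  s1 (successors {s0, s2, s3}): φ is true.
  s2 (successors {s1, s2, s3, s4}): φ is true.
  s3 (successors {s0, s1, s2, s3, s4, s5}): φ is true.
  s4 (successors {s0, s2, s3, s5}): φ is true.
  s5 (successors {s0, s3, s4, s5}): φ is true.
For instance, at s4:
  At s4: ◇q requires q at some successor in {s0, s2, s3, s5}.
    q holds at s0, so ◇q is true at s4.
Satisfying worlds: {s0, s1, s2, s3, s4, s5}

s0, s1, s2, s3, s4, s5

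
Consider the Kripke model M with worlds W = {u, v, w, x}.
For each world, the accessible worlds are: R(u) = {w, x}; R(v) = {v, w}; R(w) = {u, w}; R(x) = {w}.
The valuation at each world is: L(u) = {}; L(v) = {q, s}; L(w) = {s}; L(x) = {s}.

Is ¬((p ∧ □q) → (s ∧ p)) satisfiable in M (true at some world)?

Let φ = ¬((p ∧ □q) → (s ∧ p)). Evaluate φ at each world:
  u (successors {w, x}): φ is false.
  v (successors {v, w}): φ is false.
  w (successors {u, w}): φ is false.
  x (successors {w}): φ is false.
For instance, at x:
  At x: (p ∧ □q) → (s ∧ p) is true, so ¬((p ∧ □q) → (s ∧ p)) is false.
    At x: p ∧ □q is false, s ∧ p is false, so (p ∧ □q) → (s ∧ p) is true.
      At x: p is false, □q is false, so p ∧ □q is false.

No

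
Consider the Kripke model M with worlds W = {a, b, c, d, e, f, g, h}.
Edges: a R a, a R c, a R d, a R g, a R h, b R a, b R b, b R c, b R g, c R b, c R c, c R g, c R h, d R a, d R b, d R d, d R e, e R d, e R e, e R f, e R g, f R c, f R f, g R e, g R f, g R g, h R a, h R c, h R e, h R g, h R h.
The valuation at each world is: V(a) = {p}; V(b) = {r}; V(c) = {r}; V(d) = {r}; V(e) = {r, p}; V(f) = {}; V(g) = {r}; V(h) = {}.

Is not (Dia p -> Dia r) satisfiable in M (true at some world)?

Recall that Dia ψ holds at a world iff ψ holds at some accessible world.
Let φ = not (Dia p -> Dia r). Evaluate φ at each world:
  a (successors {a, c, d, g, h}): φ is false.
  b (successors {a, b, c, g}): φ is false.
  c (successors {b, c, g, h}): φ is false.
  d (successors {a, b, d, e}): φ is false.
  e (successors {d, e, f, g}): φ is false.
  f (successors {c, f}): φ is false.
  g (successors {e, f, g}): φ is false.
  h (successors {a, c, e, g, h}): φ is false.
For instance, at f:
  At f: Dia p -> Dia r is true, so not (Dia p -> Dia r) is false.
    At f: Dia p is false, Dia r is true, so Dia p -> Dia r is true.
      At f: Dia p requires p at some successor in {c, f}.
        At c: p is false.
        At f: p is false.
      So Dia p is false at f.
      At f: Dia r requires r at some successor in {c, f}.
        r holds at c, so Dia r is true at f.

No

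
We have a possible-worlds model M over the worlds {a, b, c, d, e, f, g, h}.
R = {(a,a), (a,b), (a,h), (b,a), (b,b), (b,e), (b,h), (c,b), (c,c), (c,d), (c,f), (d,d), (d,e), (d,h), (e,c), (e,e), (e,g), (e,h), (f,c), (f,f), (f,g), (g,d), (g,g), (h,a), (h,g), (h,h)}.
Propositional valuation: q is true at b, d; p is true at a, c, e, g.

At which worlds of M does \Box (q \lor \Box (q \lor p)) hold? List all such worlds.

Recall that \Box ψ holds at a world iff ψ holds at every accessible world, and \Diamond ψ holds iff ψ holds at some accessible world.
Let φ = \Box (q \lor \Box (q \lor p)). Evaluate φ at each world:
  a (successors {a, b, h}): φ is false.
  b (successors {a, b, e, h}): φ is false.
  c (successors {b, c, d, f}): φ is false.
  d (successors {d, e, h}): φ is false.
  e (successors {c, e, g, h}): φ is false.
  f (successors {c, f, g}): φ is false.
  g (successors {d, g}): φ is true.
  h (successors {a, g, h}): φ is false.
For instance, at h:
  At h: \Box (q \lor \Box (q \lor p)) requires q \lor \Box (q \lor p) at every successor {a, g, h}.
    q \lor \Box (q \lor p) fails at a, so \Box (q \lor \Box (q \lor p)) is false at h.
      At a: q is false, \Box (q \lor p) is false, so q \lor \Box (q \lor p) is false.
Satisfying worlds: {g}

g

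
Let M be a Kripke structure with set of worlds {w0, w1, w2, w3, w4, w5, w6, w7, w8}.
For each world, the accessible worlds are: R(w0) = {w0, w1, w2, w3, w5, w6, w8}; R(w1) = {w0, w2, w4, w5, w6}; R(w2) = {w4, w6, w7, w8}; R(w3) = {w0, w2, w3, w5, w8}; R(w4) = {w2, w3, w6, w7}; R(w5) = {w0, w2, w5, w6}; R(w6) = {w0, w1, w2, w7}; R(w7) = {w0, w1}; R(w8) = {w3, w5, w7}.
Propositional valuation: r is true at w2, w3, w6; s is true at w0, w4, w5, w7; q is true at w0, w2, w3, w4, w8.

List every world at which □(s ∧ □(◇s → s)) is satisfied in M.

Let φ = □(s ∧ □(◇s → s)). Evaluate φ at each world:
  w0 (successors {w0, w1, w2, w3, w5, w6, w8}): φ is false.
  w1 (successors {w0, w2, w4, w5, w6}): φ is false.
  w2 (successors {w4, w6, w7, w8}): φ is false.
  w3 (successors {w0, w2, w3, w5, w8}): φ is false.
  w4 (successors {w2, w3, w6, w7}): φ is false.
  w5 (successors {w0, w2, w5, w6}): φ is false.
  w6 (successors {w0, w1, w2, w7}): φ is false.
  w7 (successors {w0, w1}): φ is false.
  w8 (successors {w3, w5, w7}): φ is false.
For instance, at w1:
  At w1: □(s ∧ □(◇s → s)) requires s ∧ □(◇s → s) at every successor {w0, w2, w4, w5, w6}.
    s ∧ □(◇s → s) fails at w0, so □(s ∧ □(◇s → s)) is false at w1.
      At w0: s is true, □(◇s → s) is false, so s ∧ □(◇s → s) is false.
Satisfying worlds: none.

none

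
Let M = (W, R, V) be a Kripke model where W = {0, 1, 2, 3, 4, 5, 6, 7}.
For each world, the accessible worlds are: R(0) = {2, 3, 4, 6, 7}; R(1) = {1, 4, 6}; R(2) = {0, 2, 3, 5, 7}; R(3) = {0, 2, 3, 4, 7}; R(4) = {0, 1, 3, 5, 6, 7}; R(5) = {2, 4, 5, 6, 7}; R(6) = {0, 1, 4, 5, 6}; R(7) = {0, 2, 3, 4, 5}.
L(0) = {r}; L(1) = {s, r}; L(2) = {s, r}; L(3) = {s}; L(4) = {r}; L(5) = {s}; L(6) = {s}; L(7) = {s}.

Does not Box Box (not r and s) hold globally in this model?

Let φ = not Box Box (not r and s). Evaluate φ at each world:
  0 (successors {2, 3, 4, 6, 7}): φ is true.
  1 (successors {1, 4, 6}): φ is true.
  2 (successors {0, 2, 3, 5, 7}): φ is true.
  3 (successors {0, 2, 3, 4, 7}): φ is true.
  4 (successors {0, 1, 3, 5, 6, 7}): φ is true.
  5 (successors {2, 4, 5, 6, 7}): φ is true.
  6 (successors {0, 1, 4, 5, 6}): φ is true.
  7 (successors {0, 2, 3, 4, 5}): φ is true.
For instance, at 2:
  At 2: Box Box (not r and s) is false, so not Box Box (not r and s) is true.
    At 2: Box Box (not r and s) requires Box (not r and s) at every successor {0, 2, 3, 5, 7}.
      Box (not r and s) fails at 0, so Box Box (not r and s) is false at 2.

Yes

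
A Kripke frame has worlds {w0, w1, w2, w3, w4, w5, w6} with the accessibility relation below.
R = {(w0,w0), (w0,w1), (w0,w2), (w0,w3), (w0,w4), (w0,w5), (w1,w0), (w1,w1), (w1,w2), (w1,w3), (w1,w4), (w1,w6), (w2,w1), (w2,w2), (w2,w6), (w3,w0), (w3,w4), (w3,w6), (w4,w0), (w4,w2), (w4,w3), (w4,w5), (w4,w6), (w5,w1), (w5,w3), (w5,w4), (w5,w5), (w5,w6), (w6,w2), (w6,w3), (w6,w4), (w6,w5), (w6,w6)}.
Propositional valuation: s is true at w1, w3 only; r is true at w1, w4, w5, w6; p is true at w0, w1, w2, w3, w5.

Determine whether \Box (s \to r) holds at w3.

At w3: \Box (s \to r) requires s \to r at every successor {w0, w4, w6}.
  At w0: s \to r is true.
  At w4: s \to r is true.
  At w6: s \to r is true.
So \Box (s \to r) is true at w3.

Yes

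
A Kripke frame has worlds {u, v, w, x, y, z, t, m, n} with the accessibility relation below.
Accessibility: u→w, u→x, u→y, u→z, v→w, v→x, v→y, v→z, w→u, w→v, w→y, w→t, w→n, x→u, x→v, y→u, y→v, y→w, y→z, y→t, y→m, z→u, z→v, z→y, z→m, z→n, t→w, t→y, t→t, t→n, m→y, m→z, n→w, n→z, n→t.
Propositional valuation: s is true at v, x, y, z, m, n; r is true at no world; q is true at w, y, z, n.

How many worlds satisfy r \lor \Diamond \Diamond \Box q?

Recall that \Box ψ holds at a world iff ψ holds at every accessible world, and \Diamond ψ holds iff ψ holds at some accessible world.
Let φ = r \lor \Diamond \Diamond \Box q. Evaluate φ at each world:
  u (successors {w, x, y, z}): φ is true.
  v (successors {w, x, y, z}): φ is true.
  w (successors {u, v, y, t, n}): φ is true.
  x (successors {u, v}): φ is false.
  y (successors {u, v, w, z, t, m}): φ is true.
  z (successors {u, v, y, m, n}): φ is true.
  t (successors {w, y, t, n}): φ is true.
  m (successors {y, z}): φ is true.
  n (successors {w, z, t}): φ is true.
For instance, at t:
  At t: r is false, \Diamond \Diamond \Box q is true, so r \lor \Diamond \Diamond \Box q is true.
    At t: \Diamond \Diamond \Box q requires \Diamond \Box q at some successor in {w, y, t, n}.
      \Diamond \Box q holds at y, so \Diamond \Diamond \Box q is true at t.
Satisfying worlds: {u, v, w, y, z, t, m, n}

8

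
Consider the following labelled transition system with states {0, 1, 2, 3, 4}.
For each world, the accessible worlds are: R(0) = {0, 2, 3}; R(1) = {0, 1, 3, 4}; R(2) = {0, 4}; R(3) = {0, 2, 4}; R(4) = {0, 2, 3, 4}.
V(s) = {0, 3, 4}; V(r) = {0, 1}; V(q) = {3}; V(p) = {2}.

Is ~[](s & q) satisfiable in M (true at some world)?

Let φ = ~[](s & q). Evaluate φ at each world:
  0 (successors {0, 2, 3}): φ is true.
  1 (successors {0, 1, 3, 4}): φ is true.
  2 (successors {0, 4}): φ is true.
  3 (successors {0, 2, 4}): φ is true.
  4 (successors {0, 2, 3, 4}): φ is true.
Detail at 0 (witness):
  At 0: [](s & q) is false, so ~[](s & q) is true.
    At 0: [](s & q) requires s & q at every successor {0, 2, 3}.
      s & q fails at 0, so [](s & q) is false at 0.

Yes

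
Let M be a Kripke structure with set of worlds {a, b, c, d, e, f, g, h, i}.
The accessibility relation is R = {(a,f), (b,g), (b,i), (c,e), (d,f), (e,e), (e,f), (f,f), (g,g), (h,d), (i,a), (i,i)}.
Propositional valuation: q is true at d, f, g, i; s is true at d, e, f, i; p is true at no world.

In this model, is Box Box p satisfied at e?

No

At e: Box Box p requires Box p at every successor {e, f}.
  Box p fails at e, so Box Box p is false at e.
    At e: Box p requires p at every successor {e, f}.
      p fails at e, so Box p is false at e.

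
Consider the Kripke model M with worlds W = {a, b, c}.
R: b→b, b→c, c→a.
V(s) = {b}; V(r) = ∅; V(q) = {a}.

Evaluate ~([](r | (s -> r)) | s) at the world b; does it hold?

Recall that []ψ holds at a world iff ψ holds at every accessible world, and <>ψ holds iff ψ holds at some accessible world.
At b: [](r | (s -> r)) | s is true, so ~([](r | (s -> r)) | s) is false.
  At b: [](r | (s -> r)) is false, s is true, so [](r | (s -> r)) | s is true.
    At b: [](r | (s -> r)) requires r | (s -> r) at every successor {b, c}.
      r | (s -> r) fails at b, so [](r | (s -> r)) is false at b.

No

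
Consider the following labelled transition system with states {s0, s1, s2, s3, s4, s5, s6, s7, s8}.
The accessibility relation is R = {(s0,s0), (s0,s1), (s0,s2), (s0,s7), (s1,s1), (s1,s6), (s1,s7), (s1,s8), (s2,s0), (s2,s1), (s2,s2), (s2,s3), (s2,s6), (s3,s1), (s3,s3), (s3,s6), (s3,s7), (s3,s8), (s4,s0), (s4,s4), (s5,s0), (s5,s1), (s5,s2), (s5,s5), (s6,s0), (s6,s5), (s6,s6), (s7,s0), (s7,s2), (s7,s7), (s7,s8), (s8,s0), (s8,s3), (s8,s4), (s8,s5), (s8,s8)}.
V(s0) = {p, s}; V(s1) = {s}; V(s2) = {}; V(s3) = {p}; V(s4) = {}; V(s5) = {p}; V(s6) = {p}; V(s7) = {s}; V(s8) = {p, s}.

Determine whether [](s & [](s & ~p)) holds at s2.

At s2: [](s & [](s & ~p)) requires s & [](s & ~p) at every successor {s0, s1, s2, s3, s6}.
  s & [](s & ~p) fails at s0, so [](s & [](s & ~p)) is false at s2.
    At s0: s is true, [](s & ~p) is false, so s & [](s & ~p) is false.
      At s0: [](s & ~p) requires s & ~p at every successor {s0, s1, s2, s7}.
        s & ~p fails at s0, so [](s & ~p) is false at s0.

No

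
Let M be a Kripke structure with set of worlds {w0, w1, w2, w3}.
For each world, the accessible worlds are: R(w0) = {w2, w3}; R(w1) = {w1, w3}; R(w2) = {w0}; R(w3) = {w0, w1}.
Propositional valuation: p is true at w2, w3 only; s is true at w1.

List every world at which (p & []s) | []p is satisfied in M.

w0

Let φ = (p & []s) | []p. Evaluate φ at each world:
  w0 (successors {w2, w3}): φ is true.
  w1 (successors {w1, w3}): φ is false.
  w2 (successors {w0}): φ is false.
  w3 (successors {w0, w1}): φ is false.
For instance, at w3:
  At w3: p & []s is false, []p is false, so (p & []s) | []p is false.
    At w3: p is true, []s is false, so p & []s is false.
      At w3: []s requires s at every successor {w0, w1}.
        s fails at w0, so []s is false at w3.
    At w3: []p requires p at every successor {w0, w1}.
      p fails at w0, so []p is false at w3.
Satisfying worlds: {w0}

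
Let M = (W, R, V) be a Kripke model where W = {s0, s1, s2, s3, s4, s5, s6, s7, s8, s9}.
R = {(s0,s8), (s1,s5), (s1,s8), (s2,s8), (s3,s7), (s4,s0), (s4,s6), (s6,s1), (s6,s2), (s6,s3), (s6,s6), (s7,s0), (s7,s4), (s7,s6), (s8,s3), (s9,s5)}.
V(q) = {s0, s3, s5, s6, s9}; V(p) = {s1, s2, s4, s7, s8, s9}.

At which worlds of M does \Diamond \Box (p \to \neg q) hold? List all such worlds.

Let φ = \Diamond \Box (p \to \neg q). Evaluate φ at each world:
  s0 (successors {s8}): φ is true.
  s1 (successors {s5, s8}): φ is true.
  s2 (successors {s8}): φ is true.
  s3 (successors {s7}): φ is true.
  s4 (successors {s0, s6}): φ is true.
  s5 (successors ∅): φ is false.
  s6 (successors {s1, s2, s3, s6}): φ is true.
  s7 (successors {s0, s4, s6}): φ is true.
  s8 (successors {s3}): φ is true.
  s9 (successors {s5}): φ is true.
For instance, at s2:
  At s2: \Diamond \Box (p \to \neg q) requires \Box (p \to \neg q) at some successor in {s8}.
    \Box (p \to \neg q) holds at s8, so \Diamond \Box (p \to \neg q) is true at s2.
      At s8: \Box (p \to \neg q) requires p \to \neg q at every successor {s3}.
        At s3: p \to \neg q is true.
      So \Box (p \to \neg q) is true at s8.
Satisfying worlds: {s0, s1, s2, s3, s4, s6, s7, s8, s9}

s0, s1, s2, s3, s4, s6, s7, s8, s9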